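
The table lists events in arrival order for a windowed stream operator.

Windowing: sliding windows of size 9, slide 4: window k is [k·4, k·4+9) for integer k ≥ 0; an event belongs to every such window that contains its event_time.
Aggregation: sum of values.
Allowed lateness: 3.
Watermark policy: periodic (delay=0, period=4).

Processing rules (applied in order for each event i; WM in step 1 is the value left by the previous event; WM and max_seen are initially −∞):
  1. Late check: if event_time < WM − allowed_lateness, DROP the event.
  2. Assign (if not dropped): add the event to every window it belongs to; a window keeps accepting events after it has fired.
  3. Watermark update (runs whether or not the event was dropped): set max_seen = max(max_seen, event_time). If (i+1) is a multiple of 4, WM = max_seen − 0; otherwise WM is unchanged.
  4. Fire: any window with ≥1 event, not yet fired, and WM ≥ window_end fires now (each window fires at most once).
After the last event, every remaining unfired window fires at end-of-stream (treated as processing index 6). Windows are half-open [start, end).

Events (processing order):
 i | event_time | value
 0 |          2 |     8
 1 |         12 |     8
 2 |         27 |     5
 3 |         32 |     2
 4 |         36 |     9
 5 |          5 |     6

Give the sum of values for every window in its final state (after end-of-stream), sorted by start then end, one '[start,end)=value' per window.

i=0 t=2 v=8: → [0,9); WM=−∞
i=1 t=12 v=8: → [12,21),[8,17),[4,13); WM=−∞
i=2 t=27 v=5: → [24,33),[20,29); WM=−∞
i=3 t=32 v=2: → [32,41),[28,37),[24,33); WM=32; [0,9) fires=8 [4,13) fires=8 [8,17) fires=8 [12,21) fires=8 [20,29) fires=5
i=4 t=36 v=9: → [36,45),[32,41),[28,37); WM=32
i=5 t=5 v=6: DROP (t<32-3); WM=32

[0,9)=8 [4,13)=8 [8,17)=8 [12,21)=8 [20,29)=5 [24,33)=7 [28,37)=11 [32,41)=11 [36,45)=9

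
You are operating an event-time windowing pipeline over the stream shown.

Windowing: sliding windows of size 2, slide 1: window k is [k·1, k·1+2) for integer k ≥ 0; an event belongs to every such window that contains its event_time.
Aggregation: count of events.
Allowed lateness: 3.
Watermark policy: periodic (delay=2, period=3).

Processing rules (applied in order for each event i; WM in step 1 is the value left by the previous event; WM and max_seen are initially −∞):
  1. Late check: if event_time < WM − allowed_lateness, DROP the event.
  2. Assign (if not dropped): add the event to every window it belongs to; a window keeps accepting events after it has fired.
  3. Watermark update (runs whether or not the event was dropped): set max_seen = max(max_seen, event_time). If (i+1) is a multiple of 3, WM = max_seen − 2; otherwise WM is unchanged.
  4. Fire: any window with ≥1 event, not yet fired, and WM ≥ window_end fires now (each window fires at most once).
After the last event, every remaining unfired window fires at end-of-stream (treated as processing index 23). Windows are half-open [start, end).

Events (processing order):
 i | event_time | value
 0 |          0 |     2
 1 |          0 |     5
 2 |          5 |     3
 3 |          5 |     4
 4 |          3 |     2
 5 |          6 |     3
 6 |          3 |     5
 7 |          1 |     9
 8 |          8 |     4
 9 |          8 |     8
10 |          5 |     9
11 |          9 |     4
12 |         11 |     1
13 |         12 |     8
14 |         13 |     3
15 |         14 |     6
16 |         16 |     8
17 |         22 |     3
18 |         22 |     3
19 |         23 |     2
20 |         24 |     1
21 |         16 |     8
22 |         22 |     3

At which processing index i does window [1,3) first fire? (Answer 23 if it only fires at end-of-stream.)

7

i=0 t=0 v=2: → [0,2); WM=−∞
i=1 t=0 v=5: → [0,2); WM=−∞
i=2 t=5 v=3: → [5,7),[4,6); WM=3; [0,2) fires=2
i=3 t=5 v=4: → [5,7),[4,6); WM=3
i=4 t=3 v=2: → [3,5),[2,4); WM=3
i=5 t=6 v=3: → [6,8),[5,7); WM=4; [2,4) fires=1
i=6 t=3 v=5: → [3,5),[2,4); WM=4
i=7 t=1 v=9: → [1,3),[0,2); WM=4; [1,3) fires=1
i=8 t=8 v=4: → [8,10),[7,9); WM=6; [3,5) fires=2 [4,6) fires=2
i=9 t=8 v=8: → [8,10),[7,9); WM=6
i=10 t=5 v=9: → [5,7),[4,6); WM=6
i=11 t=9 v=4: → [9,11),[8,10); WM=7; [5,7) fires=4
i=12 t=11 v=1: → [11,13),[10,12); WM=7
i=13 t=12 v=8: → [12,14),[11,13); WM=7
i=14 t=13 v=3: → [13,15),[12,14); WM=11; [6,8) fires=1 [7,9) fires=2 [8,10) fires=3 [9,11) fires=1
i=15 t=14 v=6: → [14,16),[13,15); WM=11
i=16 t=16 v=8: → [16,18),[15,17); WM=11
i=17 t=22 v=3: → [22,24),[21,23); WM=20; [10,12) fires=1 [11,13) fires=2 [12,14) fires=2 [13,15) fires=2 [14,16) fires=1 [15,17) fires=1 [16,18) fires=1
i=18 t=22 v=3: → [22,24),[21,23); WM=20
i=19 t=23 v=2: → [23,25),[22,24); WM=20
i=20 t=24 v=1: → [24,26),[23,25); WM=22
i=21 t=16 v=8: DROP (t<22-3); WM=22
i=22 t=22 v=3: → [22,24),[21,23); WM=22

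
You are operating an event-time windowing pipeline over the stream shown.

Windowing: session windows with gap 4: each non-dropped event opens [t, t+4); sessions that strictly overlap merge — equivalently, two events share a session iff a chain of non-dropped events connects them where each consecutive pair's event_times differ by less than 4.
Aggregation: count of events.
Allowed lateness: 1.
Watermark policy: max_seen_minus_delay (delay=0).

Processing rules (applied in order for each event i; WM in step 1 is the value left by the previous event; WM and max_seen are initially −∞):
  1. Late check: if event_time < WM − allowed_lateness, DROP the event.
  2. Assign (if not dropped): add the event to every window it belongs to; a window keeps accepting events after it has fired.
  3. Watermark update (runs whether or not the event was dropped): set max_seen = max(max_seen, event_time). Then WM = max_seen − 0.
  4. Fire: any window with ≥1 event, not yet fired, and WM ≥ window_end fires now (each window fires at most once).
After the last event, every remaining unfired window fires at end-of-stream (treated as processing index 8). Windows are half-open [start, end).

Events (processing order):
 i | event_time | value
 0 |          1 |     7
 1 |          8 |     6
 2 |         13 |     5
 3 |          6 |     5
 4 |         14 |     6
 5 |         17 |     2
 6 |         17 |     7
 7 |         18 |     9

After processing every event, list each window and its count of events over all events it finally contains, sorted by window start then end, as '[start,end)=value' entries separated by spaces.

[1,5)=1 [8,12)=1 [13,22)=5

i=0 t=1 v=7: → [1,5); WM=1
i=1 t=8 v=6: → [8,12); WM=8
i=2 t=13 v=5: → [13,17); WM=13
i=3 t=6 v=5: DROP (t<13-1); WM=13
i=4 t=14 v=6: → [13,18); WM=14
i=5 t=17 v=2: → [13,21); WM=17
i=6 t=17 v=7: → [13,21); WM=17
i=7 t=18 v=9: → [13,22); WM=18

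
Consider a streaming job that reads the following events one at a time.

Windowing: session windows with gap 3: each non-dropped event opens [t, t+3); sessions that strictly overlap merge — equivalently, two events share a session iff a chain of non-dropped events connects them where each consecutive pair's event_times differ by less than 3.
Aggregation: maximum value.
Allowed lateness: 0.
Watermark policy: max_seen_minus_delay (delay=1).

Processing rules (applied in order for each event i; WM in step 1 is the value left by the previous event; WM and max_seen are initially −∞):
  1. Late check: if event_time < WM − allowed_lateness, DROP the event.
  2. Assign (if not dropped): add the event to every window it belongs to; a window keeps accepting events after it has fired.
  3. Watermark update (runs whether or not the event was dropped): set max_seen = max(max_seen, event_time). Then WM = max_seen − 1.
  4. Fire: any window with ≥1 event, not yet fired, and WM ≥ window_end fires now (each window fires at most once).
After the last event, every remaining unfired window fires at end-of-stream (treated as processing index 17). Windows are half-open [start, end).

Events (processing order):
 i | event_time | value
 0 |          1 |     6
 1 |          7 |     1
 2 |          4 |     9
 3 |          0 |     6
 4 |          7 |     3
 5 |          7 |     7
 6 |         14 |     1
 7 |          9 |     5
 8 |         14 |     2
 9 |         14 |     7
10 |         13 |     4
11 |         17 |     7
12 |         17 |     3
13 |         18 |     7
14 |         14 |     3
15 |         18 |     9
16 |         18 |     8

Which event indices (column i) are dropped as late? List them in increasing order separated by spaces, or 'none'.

2 3 7 14

i=0 t=1 v=6: → [1,4); WM=0
i=1 t=7 v=1: → [7,10); WM=6
i=2 t=4 v=9: DROP (t<6-0); WM=6
i=3 t=0 v=6: DROP (t<6-0); WM=6
i=4 t=7 v=3: → [7,10); WM=6
i=5 t=7 v=7: → [7,10); WM=6
i=6 t=14 v=1: → [14,17); WM=13
i=7 t=9 v=5: DROP (t<13-0); WM=13
i=8 t=14 v=2: → [14,17); WM=13
i=9 t=14 v=7: → [14,17); WM=13
i=10 t=13 v=4: → [13,17); WM=13
i=11 t=17 v=7: → [17,20); WM=16
i=12 t=17 v=3: → [17,20); WM=16
i=13 t=18 v=7: → [17,21); WM=17
i=14 t=14 v=3: DROP (t<17-0); WM=17
i=15 t=18 v=9: → [17,21); WM=17
i=16 t=18 v=8: → [17,21); WM=17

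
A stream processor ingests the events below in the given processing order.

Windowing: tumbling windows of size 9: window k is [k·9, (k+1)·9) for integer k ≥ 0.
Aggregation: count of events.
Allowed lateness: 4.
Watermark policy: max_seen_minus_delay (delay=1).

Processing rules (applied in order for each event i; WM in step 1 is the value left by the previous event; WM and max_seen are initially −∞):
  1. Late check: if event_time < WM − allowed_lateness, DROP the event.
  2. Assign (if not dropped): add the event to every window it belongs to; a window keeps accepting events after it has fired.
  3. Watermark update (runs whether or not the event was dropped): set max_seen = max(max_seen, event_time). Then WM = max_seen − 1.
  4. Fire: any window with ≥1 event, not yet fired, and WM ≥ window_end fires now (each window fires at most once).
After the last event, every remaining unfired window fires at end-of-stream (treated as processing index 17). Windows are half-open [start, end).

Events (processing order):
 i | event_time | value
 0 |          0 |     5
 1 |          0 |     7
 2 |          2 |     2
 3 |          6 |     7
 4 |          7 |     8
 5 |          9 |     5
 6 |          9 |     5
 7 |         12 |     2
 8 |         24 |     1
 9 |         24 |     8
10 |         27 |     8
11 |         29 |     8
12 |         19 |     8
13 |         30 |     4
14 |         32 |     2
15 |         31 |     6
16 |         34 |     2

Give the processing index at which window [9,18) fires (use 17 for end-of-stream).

8

i=0 t=0 v=5: → [0,9); WM=-1
i=1 t=0 v=7: → [0,9); WM=-1
i=2 t=2 v=2: → [0,9); WM=1
i=3 t=6 v=7: → [0,9); WM=5
i=4 t=7 v=8: → [0,9); WM=6
i=5 t=9 v=5: → [9,18); WM=8
i=6 t=9 v=5: → [9,18); WM=8
i=7 t=12 v=2: → [9,18); WM=11; [0,9) fires=5
i=8 t=24 v=1: → [18,27); WM=23; [9,18) fires=3
i=9 t=24 v=8: → [18,27); WM=23
i=10 t=27 v=8: → [27,36); WM=26
i=11 t=29 v=8: → [27,36); WM=28; [18,27) fires=2
i=12 t=19 v=8: DROP (t<28-4); WM=28
i=13 t=30 v=4: → [27,36); WM=29
i=14 t=32 v=2: → [27,36); WM=31
i=15 t=31 v=6: → [27,36); WM=31
i=16 t=34 v=2: → [27,36); WM=33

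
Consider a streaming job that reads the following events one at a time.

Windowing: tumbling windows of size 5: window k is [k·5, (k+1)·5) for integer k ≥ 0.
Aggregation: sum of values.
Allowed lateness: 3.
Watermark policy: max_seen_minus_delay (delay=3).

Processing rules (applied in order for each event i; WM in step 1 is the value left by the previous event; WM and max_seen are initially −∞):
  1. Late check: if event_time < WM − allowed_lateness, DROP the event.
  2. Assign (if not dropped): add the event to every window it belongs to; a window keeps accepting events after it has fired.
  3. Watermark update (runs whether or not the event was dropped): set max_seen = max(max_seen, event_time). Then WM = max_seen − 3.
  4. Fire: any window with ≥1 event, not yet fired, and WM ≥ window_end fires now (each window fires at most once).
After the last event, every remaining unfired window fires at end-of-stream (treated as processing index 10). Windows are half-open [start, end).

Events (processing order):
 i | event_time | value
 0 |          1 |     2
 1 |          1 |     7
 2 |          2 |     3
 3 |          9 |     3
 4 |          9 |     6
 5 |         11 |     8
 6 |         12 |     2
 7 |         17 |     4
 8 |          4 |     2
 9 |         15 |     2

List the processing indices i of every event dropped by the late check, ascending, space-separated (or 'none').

8

i=0 t=1 v=2: → [0,5); WM=-2
i=1 t=1 v=7: → [0,5); WM=-2
i=2 t=2 v=3: → [0,5); WM=-1
i=3 t=9 v=3: → [5,10); WM=6; [0,5) fires=12
i=4 t=9 v=6: → [5,10); WM=6
i=5 t=11 v=8: → [10,15); WM=8
i=6 t=12 v=2: → [10,15); WM=9
i=7 t=17 v=4: → [15,20); WM=14; [5,10) fires=9
i=8 t=4 v=2: DROP (t<14-3); WM=14
i=9 t=15 v=2: → [15,20); WM=14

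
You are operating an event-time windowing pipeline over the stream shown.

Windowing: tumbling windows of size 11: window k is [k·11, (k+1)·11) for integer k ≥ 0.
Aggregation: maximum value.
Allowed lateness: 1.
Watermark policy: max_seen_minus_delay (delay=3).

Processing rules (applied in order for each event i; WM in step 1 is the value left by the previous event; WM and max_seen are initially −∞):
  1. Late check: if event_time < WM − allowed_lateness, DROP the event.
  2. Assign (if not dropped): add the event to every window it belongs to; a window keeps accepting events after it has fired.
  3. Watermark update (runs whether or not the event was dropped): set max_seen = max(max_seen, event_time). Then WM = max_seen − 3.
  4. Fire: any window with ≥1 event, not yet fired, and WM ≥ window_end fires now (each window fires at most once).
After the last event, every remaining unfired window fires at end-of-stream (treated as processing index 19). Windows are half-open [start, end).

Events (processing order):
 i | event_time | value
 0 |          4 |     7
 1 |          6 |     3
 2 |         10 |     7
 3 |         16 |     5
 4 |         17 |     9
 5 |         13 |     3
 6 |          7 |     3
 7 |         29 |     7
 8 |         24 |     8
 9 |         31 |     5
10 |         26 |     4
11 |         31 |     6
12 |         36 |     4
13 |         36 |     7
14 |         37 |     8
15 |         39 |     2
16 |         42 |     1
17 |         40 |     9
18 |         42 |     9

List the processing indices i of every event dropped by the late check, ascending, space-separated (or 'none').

i=0 t=4 v=7: → [0,11); WM=1
i=1 t=6 v=3: → [0,11); WM=3
i=2 t=10 v=7: → [0,11); WM=7
i=3 t=16 v=5: → [11,22); WM=13; [0,11) fires=7
i=4 t=17 v=9: → [11,22); WM=14
i=5 t=13 v=3: → [11,22); WM=14
i=6 t=7 v=3: DROP (t<14-1); WM=14
i=7 t=29 v=7: → [22,33); WM=26; [11,22) fires=9
i=8 t=24 v=8: DROP (t<26-1); WM=26
i=9 t=31 v=5: → [22,33); WM=28
i=10 t=26 v=4: DROP (t<28-1); WM=28
i=11 t=31 v=6: → [22,33); WM=28
i=12 t=36 v=4: → [33,44); WM=33; [22,33) fires=7
i=13 t=36 v=7: → [33,44); WM=33
i=14 t=37 v=8: → [33,44); WM=34
i=15 t=39 v=2: → [33,44); WM=36
i=16 t=42 v=1: → [33,44); WM=39
i=17 t=40 v=9: → [33,44); WM=39
i=18 t=42 v=9: → [33,44); WM=39

6 8 10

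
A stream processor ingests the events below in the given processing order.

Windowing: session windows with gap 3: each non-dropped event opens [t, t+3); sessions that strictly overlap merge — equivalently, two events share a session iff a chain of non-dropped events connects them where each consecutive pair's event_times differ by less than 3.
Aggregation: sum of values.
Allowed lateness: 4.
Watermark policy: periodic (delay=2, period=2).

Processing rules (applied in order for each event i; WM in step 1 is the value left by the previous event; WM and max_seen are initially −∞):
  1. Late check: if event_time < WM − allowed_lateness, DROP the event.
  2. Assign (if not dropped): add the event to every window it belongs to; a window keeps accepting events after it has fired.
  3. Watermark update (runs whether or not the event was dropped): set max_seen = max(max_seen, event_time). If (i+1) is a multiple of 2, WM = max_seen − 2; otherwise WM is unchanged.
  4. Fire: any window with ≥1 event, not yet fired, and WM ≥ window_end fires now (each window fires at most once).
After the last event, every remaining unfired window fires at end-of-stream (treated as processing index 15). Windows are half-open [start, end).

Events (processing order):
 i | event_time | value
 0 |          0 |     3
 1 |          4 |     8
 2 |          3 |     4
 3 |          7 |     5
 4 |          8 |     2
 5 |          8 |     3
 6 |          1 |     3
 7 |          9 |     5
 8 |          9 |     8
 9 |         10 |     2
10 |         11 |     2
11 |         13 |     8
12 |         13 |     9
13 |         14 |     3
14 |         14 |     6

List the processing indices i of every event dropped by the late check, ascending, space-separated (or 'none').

i=0 t=0 v=3: → [0,3); WM=−∞
i=1 t=4 v=8: → [4,7); WM=2
i=2 t=3 v=4: → [3,7); WM=2
i=3 t=7 v=5: → [7,10); WM=5
i=4 t=8 v=2: → [7,11); WM=5
i=5 t=8 v=3: → [7,11); WM=6
i=6 t=1 v=3: DROP (t<6-4); WM=6
i=7 t=9 v=5: → [7,12); WM=7
i=8 t=9 v=8: → [7,12); WM=7
i=9 t=10 v=2: → [7,13); WM=8
i=10 t=11 v=2: → [7,14); WM=8
i=11 t=13 v=8: → [7,16); WM=11
i=12 t=13 v=9: → [7,16); WM=11
i=13 t=14 v=3: → [7,17); WM=12
i=14 t=14 v=6: → [7,17); WM=12

6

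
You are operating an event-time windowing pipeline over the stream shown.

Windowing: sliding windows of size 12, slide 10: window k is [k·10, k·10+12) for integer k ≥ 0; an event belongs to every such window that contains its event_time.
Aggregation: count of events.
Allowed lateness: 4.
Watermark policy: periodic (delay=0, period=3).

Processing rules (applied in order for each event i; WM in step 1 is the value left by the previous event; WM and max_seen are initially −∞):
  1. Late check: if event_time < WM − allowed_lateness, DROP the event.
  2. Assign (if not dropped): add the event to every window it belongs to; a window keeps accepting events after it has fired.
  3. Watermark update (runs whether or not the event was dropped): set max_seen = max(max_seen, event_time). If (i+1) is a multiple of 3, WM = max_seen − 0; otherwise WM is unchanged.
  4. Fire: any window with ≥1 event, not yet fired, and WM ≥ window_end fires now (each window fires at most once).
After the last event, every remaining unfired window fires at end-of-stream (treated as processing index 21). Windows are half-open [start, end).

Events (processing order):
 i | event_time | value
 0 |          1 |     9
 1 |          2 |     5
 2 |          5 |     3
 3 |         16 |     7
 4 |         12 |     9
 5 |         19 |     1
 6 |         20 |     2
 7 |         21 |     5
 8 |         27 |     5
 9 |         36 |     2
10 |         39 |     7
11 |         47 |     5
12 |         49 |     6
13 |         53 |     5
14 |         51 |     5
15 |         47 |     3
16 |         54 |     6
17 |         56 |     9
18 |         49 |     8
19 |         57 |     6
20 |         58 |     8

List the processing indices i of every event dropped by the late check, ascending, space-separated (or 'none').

15 18

i=0 t=1 v=9: → [0,12); WM=−∞
i=1 t=2 v=5: → [0,12); WM=−∞
i=2 t=5 v=3: → [0,12); WM=5
i=3 t=16 v=7: → [10,22); WM=5
i=4 t=12 v=9: → [10,22); WM=5
i=5 t=19 v=1: → [10,22); WM=19; [0,12) fires=3
i=6 t=20 v=2: → [20,32),[10,22); WM=19
i=7 t=21 v=5: → [20,32),[10,22); WM=19
i=8 t=27 v=5: → [20,32); WM=27; [10,22) fires=5
i=9 t=36 v=2: → [30,42); WM=27
i=10 t=39 v=7: → [30,42); WM=27
i=11 t=47 v=5: → [40,52); WM=47; [20,32) fires=3 [30,42) fires=2
i=12 t=49 v=6: → [40,52); WM=47
i=13 t=53 v=5: → [50,62); WM=47
i=14 t=51 v=5: → [50,62),[40,52); WM=53; [40,52) fires=3
i=15 t=47 v=3: DROP (t<53-4); WM=53
i=16 t=54 v=6: → [50,62); WM=53
i=17 t=56 v=9: → [50,62); WM=56
i=18 t=49 v=8: DROP (t<56-4); WM=56
i=19 t=57 v=6: → [50,62); WM=56
i=20 t=58 v=8: → [50,62); WM=58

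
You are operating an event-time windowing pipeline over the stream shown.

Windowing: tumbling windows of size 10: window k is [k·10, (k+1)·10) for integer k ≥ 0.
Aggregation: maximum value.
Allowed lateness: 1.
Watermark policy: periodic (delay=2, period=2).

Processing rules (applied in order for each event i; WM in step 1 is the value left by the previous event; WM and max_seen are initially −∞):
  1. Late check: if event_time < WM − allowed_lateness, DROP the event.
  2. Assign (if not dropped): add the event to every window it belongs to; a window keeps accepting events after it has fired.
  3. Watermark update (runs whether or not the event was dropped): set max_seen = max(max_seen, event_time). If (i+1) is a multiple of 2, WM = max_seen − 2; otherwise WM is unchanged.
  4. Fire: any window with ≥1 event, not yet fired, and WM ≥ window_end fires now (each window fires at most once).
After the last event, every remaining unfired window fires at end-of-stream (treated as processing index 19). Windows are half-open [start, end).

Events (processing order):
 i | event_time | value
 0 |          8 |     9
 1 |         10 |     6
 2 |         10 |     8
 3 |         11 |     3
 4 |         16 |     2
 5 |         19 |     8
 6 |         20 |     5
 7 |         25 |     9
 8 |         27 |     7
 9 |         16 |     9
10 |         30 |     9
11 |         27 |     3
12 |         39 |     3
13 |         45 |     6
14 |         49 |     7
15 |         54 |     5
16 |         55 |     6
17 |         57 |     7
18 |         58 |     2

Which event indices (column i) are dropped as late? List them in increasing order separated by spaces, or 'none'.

i=0 t=8 v=9: → [0,10); WM=−∞
i=1 t=10 v=6: → [10,20); WM=8
i=2 t=10 v=8: → [10,20); WM=8
i=3 t=11 v=3: → [10,20); WM=9
i=4 t=16 v=2: → [10,20); WM=9
i=5 t=19 v=8: → [10,20); WM=17; [0,10) fires=9
i=6 t=20 v=5: → [20,30); WM=17
i=7 t=25 v=9: → [20,30); WM=23; [10,20) fires=8
i=8 t=27 v=7: → [20,30); WM=23
i=9 t=16 v=9: DROP (t<23-1); WM=25
i=10 t=30 v=9: → [30,40); WM=25
i=11 t=27 v=3: → [20,30); WM=28
i=12 t=39 v=3: → [30,40); WM=28
i=13 t=45 v=6: → [40,50); WM=43; [20,30) fires=9 [30,40) fires=9
i=14 t=49 v=7: → [40,50); WM=43
i=15 t=54 v=5: → [50,60); WM=52; [40,50) fires=7
i=16 t=55 v=6: → [50,60); WM=52
i=17 t=57 v=7: → [50,60); WM=55
i=18 t=58 v=2: → [50,60); WM=55

9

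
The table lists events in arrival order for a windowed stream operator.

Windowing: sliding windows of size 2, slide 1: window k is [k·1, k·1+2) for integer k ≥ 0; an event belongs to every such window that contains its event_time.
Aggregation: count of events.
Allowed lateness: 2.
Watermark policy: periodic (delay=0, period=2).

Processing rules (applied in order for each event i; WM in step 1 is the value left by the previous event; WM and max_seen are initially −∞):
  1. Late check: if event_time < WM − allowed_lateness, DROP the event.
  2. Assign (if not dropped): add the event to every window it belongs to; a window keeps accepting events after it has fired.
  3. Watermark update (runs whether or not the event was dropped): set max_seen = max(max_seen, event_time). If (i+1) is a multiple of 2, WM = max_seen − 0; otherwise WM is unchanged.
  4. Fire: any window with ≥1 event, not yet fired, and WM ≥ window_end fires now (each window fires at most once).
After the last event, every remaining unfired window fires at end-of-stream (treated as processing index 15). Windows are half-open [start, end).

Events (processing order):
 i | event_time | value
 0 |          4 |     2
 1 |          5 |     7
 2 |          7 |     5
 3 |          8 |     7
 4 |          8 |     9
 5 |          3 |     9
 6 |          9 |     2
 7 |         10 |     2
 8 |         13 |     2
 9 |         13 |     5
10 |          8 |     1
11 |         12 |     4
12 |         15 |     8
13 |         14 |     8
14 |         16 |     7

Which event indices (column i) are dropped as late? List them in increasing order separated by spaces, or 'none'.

i=0 t=4 v=2: → [4,6),[3,5); WM=−∞
i=1 t=5 v=7: → [5,7),[4,6); WM=5; [3,5) fires=1
i=2 t=7 v=5: → [7,9),[6,8); WM=5
i=3 t=8 v=7: → [8,10),[7,9); WM=8; [4,6) fires=2 [5,7) fires=1 [6,8) fires=1
i=4 t=8 v=9: → [8,10),[7,9); WM=8
i=5 t=3 v=9: DROP (t<8-2); WM=8
i=6 t=9 v=2: → [9,11),[8,10); WM=8
i=7 t=10 v=2: → [10,12),[9,11); WM=10; [7,9) fires=3 [8,10) fires=3
i=8 t=13 v=2: → [13,15),[12,14); WM=10
i=9 t=13 v=5: → [13,15),[12,14); WM=13; [9,11) fires=2 [10,12) fires=1
i=10 t=8 v=1: DROP (t<13-2); WM=13
i=11 t=12 v=4: → [12,14),[11,13); WM=13; [11,13) fires=1
i=12 t=15 v=8: → [15,17),[14,16); WM=13
i=13 t=14 v=8: → [14,16),[13,15); WM=15; [12,14) fires=3 [13,15) fires=3
i=14 t=16 v=7: → [16,18),[15,17); WM=15

5 10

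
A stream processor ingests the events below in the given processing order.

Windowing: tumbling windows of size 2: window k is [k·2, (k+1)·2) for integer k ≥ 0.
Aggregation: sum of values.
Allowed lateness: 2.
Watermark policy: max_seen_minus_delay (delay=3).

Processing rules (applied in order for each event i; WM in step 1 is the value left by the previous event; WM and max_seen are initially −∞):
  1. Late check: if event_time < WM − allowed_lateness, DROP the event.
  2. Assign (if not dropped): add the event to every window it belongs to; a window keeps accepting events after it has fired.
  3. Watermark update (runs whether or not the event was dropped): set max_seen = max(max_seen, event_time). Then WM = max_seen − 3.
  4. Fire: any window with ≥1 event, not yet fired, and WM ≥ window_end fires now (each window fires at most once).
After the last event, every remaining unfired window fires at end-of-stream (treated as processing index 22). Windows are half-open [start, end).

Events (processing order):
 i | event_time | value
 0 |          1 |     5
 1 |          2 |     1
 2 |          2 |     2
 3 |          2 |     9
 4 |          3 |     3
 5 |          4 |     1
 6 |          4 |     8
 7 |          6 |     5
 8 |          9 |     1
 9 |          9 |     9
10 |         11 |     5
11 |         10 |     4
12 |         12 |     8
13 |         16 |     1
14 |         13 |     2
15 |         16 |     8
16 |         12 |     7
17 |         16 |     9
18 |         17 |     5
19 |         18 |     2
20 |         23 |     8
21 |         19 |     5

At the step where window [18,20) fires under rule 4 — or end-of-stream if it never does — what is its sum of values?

i=0 t=1 v=5: → [0,2); WM=-2
i=1 t=2 v=1: → [2,4); WM=-1
i=2 t=2 v=2: → [2,4); WM=-1
i=3 t=2 v=9: → [2,4); WM=-1
i=4 t=3 v=3: → [2,4); WM=0
i=5 t=4 v=1: → [4,6); WM=1
i=6 t=4 v=8: → [4,6); WM=1
i=7 t=6 v=5: → [6,8); WM=3; [0,2) fires=5
i=8 t=9 v=1: → [8,10); WM=6; [2,4) fires=15 [4,6) fires=9
i=9 t=9 v=9: → [8,10); WM=6
i=10 t=11 v=5: → [10,12); WM=8; [6,8) fires=5
i=11 t=10 v=4: → [10,12); WM=8
i=12 t=12 v=8: → [12,14); WM=9
i=13 t=16 v=1: → [16,18); WM=13; [8,10) fires=10 [10,12) fires=9
i=14 t=13 v=2: → [12,14); WM=13
i=15 t=16 v=8: → [16,18); WM=13
i=16 t=12 v=7: → [12,14); WM=13
i=17 t=16 v=9: → [16,18); WM=13
i=18 t=17 v=5: → [16,18); WM=14; [12,14) fires=17
i=19 t=18 v=2: → [18,20); WM=15
i=20 t=23 v=8: → [22,24); WM=20; [16,18) fires=23 [18,20) fires=2
i=21 t=19 v=5: → [18,20); WM=20

2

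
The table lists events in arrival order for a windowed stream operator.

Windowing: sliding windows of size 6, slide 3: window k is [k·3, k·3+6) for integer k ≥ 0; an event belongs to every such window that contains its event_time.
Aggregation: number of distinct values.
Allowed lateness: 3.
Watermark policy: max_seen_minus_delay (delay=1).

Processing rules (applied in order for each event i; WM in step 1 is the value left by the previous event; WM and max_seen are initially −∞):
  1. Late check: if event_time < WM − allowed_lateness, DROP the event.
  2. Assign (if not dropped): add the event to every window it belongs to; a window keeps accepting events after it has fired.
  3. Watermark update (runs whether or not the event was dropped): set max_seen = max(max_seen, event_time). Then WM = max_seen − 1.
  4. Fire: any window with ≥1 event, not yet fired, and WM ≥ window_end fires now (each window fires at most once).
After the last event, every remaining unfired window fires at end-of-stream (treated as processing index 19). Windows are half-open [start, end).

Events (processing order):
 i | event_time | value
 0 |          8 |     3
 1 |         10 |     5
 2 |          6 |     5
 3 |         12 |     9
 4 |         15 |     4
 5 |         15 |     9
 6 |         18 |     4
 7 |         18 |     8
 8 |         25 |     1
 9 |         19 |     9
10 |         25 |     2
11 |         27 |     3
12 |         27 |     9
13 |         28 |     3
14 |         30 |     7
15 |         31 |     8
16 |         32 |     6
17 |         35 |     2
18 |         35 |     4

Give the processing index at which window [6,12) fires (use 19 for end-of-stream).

i=0 t=8 v=3: → [6,12),[3,9); WM=7
i=1 t=10 v=5: → [9,15),[6,12); WM=9; [3,9) fires=1
i=2 t=6 v=5: → [6,12),[3,9); WM=9
i=3 t=12 v=9: → [12,18),[9,15); WM=11
i=4 t=15 v=4: → [15,21),[12,18); WM=14; [6,12) fires=2
i=5 t=15 v=9: → [15,21),[12,18); WM=14
i=6 t=18 v=4: → [18,24),[15,21); WM=17; [9,15) fires=2
i=7 t=18 v=8: → [18,24),[15,21); WM=17
i=8 t=25 v=1: → [24,30),[21,27); WM=24; [12,18) fires=2 [15,21) fires=3 [18,24) fires=2
i=9 t=19 v=9: DROP (t<24-3); WM=24
i=10 t=25 v=2: → [24,30),[21,27); WM=24
i=11 t=27 v=3: → [27,33),[24,30); WM=26
i=12 t=27 v=9: → [27,33),[24,30); WM=26
i=13 t=28 v=3: → [27,33),[24,30); WM=27; [21,27) fires=2
i=14 t=30 v=7: → [30,36),[27,33); WM=29
i=15 t=31 v=8: → [30,36),[27,33); WM=30; [24,30) fires=4
i=16 t=32 v=6: → [30,36),[27,33); WM=31
i=17 t=35 v=2: → [33,39),[30,36); WM=34; [27,33) fires=5
i=18 t=35 v=4: → [33,39),[30,36); WM=34

4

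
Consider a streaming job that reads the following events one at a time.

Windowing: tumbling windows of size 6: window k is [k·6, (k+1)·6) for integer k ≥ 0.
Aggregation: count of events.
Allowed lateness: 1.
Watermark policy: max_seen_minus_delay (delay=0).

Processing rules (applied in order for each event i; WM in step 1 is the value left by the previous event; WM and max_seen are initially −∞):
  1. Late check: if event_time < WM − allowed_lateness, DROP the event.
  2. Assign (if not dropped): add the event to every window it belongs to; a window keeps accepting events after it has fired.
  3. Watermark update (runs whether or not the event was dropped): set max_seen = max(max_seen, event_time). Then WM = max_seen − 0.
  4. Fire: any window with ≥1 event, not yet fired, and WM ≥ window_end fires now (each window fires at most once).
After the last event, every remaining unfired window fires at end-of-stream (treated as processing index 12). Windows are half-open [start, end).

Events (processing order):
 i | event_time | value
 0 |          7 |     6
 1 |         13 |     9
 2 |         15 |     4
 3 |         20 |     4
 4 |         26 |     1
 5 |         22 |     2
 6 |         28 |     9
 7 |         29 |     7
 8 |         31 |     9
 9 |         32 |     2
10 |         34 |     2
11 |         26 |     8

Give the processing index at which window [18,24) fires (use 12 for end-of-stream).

i=0 t=7 v=6: → [6,12); WM=7
i=1 t=13 v=9: → [12,18); WM=13; [6,12) fires=1
i=2 t=15 v=4: → [12,18); WM=15
i=3 t=20 v=4: → [18,24); WM=20; [12,18) fires=2
i=4 t=26 v=1: → [24,30); WM=26; [18,24) fires=1
i=5 t=22 v=2: DROP (t<26-1); WM=26
i=6 t=28 v=9: → [24,30); WM=28
i=7 t=29 v=7: → [24,30); WM=29
i=8 t=31 v=9: → [30,36); WM=31; [24,30) fires=3
i=9 t=32 v=2: → [30,36); WM=32
i=10 t=34 v=2: → [30,36); WM=34
i=11 t=26 v=8: DROP (t<34-1); WM=34

4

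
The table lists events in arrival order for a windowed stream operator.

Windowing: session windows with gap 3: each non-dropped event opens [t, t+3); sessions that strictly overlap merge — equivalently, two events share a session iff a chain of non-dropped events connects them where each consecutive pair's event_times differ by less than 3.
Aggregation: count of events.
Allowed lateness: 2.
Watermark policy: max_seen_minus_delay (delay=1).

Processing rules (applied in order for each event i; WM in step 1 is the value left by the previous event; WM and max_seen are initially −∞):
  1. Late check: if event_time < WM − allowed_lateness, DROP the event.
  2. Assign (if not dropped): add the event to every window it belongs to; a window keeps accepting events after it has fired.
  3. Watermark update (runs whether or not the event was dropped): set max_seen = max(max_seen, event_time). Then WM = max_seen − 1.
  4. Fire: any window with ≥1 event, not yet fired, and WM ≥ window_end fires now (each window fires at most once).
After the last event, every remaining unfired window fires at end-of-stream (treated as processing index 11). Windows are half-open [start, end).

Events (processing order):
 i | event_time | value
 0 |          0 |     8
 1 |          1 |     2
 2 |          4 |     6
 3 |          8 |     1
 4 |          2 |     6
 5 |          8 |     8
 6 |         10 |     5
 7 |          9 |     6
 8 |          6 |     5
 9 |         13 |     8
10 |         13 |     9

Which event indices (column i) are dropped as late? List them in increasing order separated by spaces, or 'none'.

4 8

i=0 t=0 v=8: → [0,3); WM=-1
i=1 t=1 v=2: → [0,4); WM=0
i=2 t=4 v=6: → [4,7); WM=3
i=3 t=8 v=1: → [8,11); WM=7
i=4 t=2 v=6: DROP (t<7-2); WM=7
i=5 t=8 v=8: → [8,11); WM=7
i=6 t=10 v=5: → [8,13); WM=9
i=7 t=9 v=6: → [8,13); WM=9
i=8 t=6 v=5: DROP (t<9-2); WM=9
i=9 t=13 v=8: → [13,16); WM=12
i=10 t=13 v=9: → [13,16); WM=12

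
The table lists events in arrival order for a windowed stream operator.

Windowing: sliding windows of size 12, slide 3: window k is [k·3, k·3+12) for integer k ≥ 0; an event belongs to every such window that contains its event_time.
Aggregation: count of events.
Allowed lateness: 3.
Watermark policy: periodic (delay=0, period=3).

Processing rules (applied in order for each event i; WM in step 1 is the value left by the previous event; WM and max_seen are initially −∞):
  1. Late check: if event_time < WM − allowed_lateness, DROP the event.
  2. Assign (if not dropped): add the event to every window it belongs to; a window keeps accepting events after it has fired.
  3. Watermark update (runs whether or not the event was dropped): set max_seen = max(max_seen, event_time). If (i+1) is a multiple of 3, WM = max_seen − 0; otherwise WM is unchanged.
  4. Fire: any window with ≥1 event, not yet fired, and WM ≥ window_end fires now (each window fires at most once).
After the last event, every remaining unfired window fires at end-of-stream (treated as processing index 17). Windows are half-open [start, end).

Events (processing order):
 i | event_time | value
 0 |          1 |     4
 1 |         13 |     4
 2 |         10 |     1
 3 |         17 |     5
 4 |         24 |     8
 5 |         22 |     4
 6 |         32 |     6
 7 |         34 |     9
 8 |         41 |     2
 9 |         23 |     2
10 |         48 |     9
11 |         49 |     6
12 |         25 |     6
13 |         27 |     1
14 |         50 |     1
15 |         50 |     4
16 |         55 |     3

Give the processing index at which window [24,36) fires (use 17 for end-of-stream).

i=0 t=1 v=4: → [0,12); WM=−∞
i=1 t=13 v=4: → [12,24),[9,21),[6,18),[3,15); WM=−∞
i=2 t=10 v=1: → [9,21),[6,18),[3,15),[0,12); WM=13; [0,12) fires=2
i=3 t=17 v=5: → [15,27),[12,24),[9,21),[6,18); WM=13
i=4 t=24 v=8: → [24,36),[21,33),[18,30),[15,27); WM=13
i=5 t=22 v=4: → [21,33),[18,30),[15,27),[12,24); WM=24; [3,15) fires=2 [6,18) fires=3 [9,21) fires=3 [12,24) fires=3
i=6 t=32 v=6: → [30,42),[27,39),[24,36),[21,33); WM=24
i=7 t=34 v=9: → [33,45),[30,42),[27,39),[24,36); WM=24
i=8 t=41 v=2: → [39,51),[36,48),[33,45),[30,42); WM=41; [15,27) fires=3 [18,30) fires=2 [21,33) fires=3 [24,36) fires=3 [27,39) fires=2
i=9 t=23 v=2: DROP (t<41-3); WM=41
i=10 t=48 v=9: → [48,60),[45,57),[42,54),[39,51); WM=41
i=11 t=49 v=6: → [48,60),[45,57),[42,54),[39,51); WM=49; [30,42) fires=3 [33,45) fires=2 [36,48) fires=1
i=12 t=25 v=6: DROP (t<49-3); WM=49
i=13 t=27 v=1: DROP (t<49-3); WM=49
i=14 t=50 v=1: → [48,60),[45,57),[42,54),[39,51); WM=50
i=15 t=50 v=4: → [48,60),[45,57),[42,54),[39,51); WM=50
i=16 t=55 v=3: → [54,66),[51,63),[48,60),[45,57); WM=50

8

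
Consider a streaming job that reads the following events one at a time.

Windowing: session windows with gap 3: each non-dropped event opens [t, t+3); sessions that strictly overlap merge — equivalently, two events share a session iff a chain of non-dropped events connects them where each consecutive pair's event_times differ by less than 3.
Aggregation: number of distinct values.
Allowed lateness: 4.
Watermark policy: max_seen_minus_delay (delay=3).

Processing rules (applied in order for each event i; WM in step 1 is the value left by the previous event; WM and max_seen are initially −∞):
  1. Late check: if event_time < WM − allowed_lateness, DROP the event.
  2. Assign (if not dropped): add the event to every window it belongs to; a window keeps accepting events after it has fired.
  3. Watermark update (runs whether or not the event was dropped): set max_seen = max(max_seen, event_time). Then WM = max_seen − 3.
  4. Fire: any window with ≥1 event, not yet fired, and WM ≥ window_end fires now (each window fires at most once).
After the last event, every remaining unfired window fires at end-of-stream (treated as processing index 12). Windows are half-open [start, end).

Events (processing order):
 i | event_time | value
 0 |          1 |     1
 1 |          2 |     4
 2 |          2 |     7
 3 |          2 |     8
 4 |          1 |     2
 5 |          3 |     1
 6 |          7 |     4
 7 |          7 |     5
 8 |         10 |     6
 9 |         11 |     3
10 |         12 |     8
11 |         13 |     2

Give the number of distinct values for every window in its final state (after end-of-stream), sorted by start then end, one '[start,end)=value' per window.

i=0 t=1 v=1: → [1,4); WM=-2
i=1 t=2 v=4: → [1,5); WM=-1
i=2 t=2 v=7: → [1,5); WM=-1
i=3 t=2 v=8: → [1,5); WM=-1
i=4 t=1 v=2: → [1,5); WM=-1
i=5 t=3 v=1: → [1,6); WM=0
i=6 t=7 v=4: → [7,10); WM=4
i=7 t=7 v=5: → [7,10); WM=4
i=8 t=10 v=6: → [10,13); WM=7
i=9 t=11 v=3: → [10,14); WM=8
i=10 t=12 v=8: → [10,15); WM=9
i=11 t=13 v=2: → [10,16); WM=10

[1,6)=5 [7,10)=2 [10,16)=4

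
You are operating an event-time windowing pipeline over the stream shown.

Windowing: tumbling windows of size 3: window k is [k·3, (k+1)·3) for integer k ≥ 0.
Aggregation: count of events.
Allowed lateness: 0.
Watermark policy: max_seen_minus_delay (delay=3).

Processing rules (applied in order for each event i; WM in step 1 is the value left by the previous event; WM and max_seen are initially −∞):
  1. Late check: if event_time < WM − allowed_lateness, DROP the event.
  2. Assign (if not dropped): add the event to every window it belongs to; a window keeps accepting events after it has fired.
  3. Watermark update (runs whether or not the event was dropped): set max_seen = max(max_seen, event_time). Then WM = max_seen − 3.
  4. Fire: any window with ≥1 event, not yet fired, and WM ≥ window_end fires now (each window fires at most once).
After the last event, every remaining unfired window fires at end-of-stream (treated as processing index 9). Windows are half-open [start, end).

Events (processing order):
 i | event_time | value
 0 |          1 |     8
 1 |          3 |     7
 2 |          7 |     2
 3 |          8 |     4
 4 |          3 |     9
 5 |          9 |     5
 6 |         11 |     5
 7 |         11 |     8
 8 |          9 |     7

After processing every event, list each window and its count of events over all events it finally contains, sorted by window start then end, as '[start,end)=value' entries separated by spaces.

[0,3)=1 [3,6)=1 [6,9)=2 [9,12)=4

i=0 t=1 v=8: → [0,3); WM=-2
i=1 t=3 v=7: → [3,6); WM=0
i=2 t=7 v=2: → [6,9); WM=4; [0,3) fires=1
i=3 t=8 v=4: → [6,9); WM=5
i=4 t=3 v=9: DROP (t<5-0); WM=5
i=5 t=9 v=5: → [9,12); WM=6; [3,6) fires=1
i=6 t=11 v=5: → [9,12); WM=8
i=7 t=11 v=8: → [9,12); WM=8
i=8 t=9 v=7: → [9,12); WM=8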